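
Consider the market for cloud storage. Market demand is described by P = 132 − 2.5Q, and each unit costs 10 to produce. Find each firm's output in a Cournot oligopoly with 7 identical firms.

Cournot with 7 identical firms: the symmetric best-response condition is 132 − 20q = 10. Each firm produces q = 6.1, total output Q = 42.7, price P = 25.25.

q_i = 6.1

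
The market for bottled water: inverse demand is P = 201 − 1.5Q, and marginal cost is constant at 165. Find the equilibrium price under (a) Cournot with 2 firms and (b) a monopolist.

In a 2-firm Cournot equilibrium, symmetry and the first-order condition give q = (201 − 165)/(4.5) = 8. So Q = 16 and P = 177.
A monopolist chooses Q where MR = MC. MR = 201 − 3Q; setting this equal to 165 gives Q = 12 and P = 183.

Cournot: P = 177; Monopoly: P = 183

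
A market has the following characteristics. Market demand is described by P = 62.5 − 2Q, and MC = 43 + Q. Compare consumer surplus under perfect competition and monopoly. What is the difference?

Under competition P = MC: 62.5 − 2Q = 43 + Q ⇒ Q = 6.5, P = 49.5.
CS = ½·(62.5 − 49.5)·6.5 = 42.25.
The monopolist equates marginal revenue to marginal cost: 62.5 − 4Q = 43 + Q, so Q = 3.9. From demand, P = 54.7.
CS = ½·(62.5 − 54.7)·3.9 = 15.21.
Change in consumer surplus: 15.21 − 42.25 = −27.04.

CS falls by 27.04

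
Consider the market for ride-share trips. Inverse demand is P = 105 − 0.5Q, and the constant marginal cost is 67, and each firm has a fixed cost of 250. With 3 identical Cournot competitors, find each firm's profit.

Cournot with 3 identical firms: the symmetric best-response condition is 105 − 2q = 67. Each firm produces q = 19, total output Q = 57, price P = 76.5.
Each firm's profit = (76.5 − 67)·19 − 250 = −69.5.

π_i = −69.5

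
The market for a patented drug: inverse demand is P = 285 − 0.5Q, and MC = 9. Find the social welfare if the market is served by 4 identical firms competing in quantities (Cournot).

TS = 73128.96

Cournot with 4 identical firms: the symmetric best-response condition is 285 − 2.5q = 9. Each firm produces q = 110.4, total output Q = 441.6, price P = 64.2.
CS = ½·(285 − 64.2)·441.6 = 48752.64; PS = (64.2 − 9)·441.6 = 24376.32; TS = 73128.96.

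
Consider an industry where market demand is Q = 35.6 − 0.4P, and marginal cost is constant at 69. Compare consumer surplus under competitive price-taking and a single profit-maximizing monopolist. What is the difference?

Inverting demand: P = 89 − 2.5Q.
Competitive firms price at marginal cost: P = 69, giving Q = 8.
CS = ½·(89 − 69)·8 = 80.
The monopolist equates marginal revenue to marginal cost: 89 − 5Q = 69, so Q = 4. From demand, P = 79.
CS = ½·(89 − 79)·4 = 20.
Change in consumer surplus: 20 − 80 = −60.

CS falls by 60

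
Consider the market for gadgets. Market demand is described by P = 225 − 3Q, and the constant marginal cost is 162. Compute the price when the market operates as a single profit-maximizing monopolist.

Monopoly sets MR = MC: 225 − 6Q = 162 ⇒ Q = 10.5, P = 225 − 3·10.5 = 193.5.

P = 193.5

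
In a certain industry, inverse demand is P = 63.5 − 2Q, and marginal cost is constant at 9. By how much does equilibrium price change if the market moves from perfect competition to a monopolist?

Equilibrium price rises by 27.25

Under competition P = MC = 9, so Q = (63.5 − 9)/2 = 27.25.
A monopolist chooses Q where MR = MC. MR = 63.5 − 4Q; setting this equal to 9 gives Q = 13.625 and P = 36.25.
Change in equilibrium price: 36.25 − 9 = 27.25.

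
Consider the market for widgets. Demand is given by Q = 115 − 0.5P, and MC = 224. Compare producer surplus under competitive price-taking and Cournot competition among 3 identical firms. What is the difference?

PS rises by 3.375

Inverting demand: P = 230 − 2Q.
Perfect competition: P = MC = 224, so 230 − 2Q = 224 and Q = 3.
PS = (224 − 224)·3 = 0.
In a 3-firm Cournot equilibrium, symmetry and the first-order condition give q = (230 − 224)/(8) = 0.75. So Q = 2.25 and P = 225.5.
PS = (225.5 − 224)·2.25 = 3.375.
Change in producer surplus: 3.375 − 0 = 3.375.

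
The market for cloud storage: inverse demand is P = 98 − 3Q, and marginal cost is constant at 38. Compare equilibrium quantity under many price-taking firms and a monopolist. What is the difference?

Q falls by 10

Perfect competition: P = MC = 38, so 98 − 3Q = 38 and Q = 20.
Monopoly sets MR = MC: 98 − 6Q = 38 ⇒ Q = 10, P = 98 − 3·10 = 68.
Change in equilibrium quantity: 10 − 20 = −10.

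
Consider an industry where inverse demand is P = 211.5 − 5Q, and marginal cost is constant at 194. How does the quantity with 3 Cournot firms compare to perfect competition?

Cournot: Q = 2.625; Competition: Q = 3.5

With 3 symmetric Cournot firms, each firm's FOC gives 211.5 − 20q = 194, so q = 0.875, Q = 3·0.875 = 2.625, and P = 198.375.
Perfect competition: P = MC = 194, so 211.5 − 5Q = 194 and Q = 3.5.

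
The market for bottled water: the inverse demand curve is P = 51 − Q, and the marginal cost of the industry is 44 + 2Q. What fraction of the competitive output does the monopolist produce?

The monopolist equates marginal revenue to marginal cost: 51 − 2Q = 44 + 2Q, so Q = 1.75. From demand, P = 49.25.
Competitive equilibrium sets price equal to marginal cost: 51 − Q = 44 + 2Q, so Q = 7/3 and P = 146/3.
Ratio Q_m/Q_c = 1.75/(7/3) = 0.75.

Q_m/Q_c = 0.75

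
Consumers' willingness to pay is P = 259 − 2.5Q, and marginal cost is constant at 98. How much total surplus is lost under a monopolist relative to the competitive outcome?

DWL = 1296.05

Perfect competition: P = MC = 98, so 259 − 2.5Q = 98 and Q = 64.4.
Monopoly sets MR = MC: 259 − 5Q = 98 ⇒ Q = 32.2, P = 259 − 2.5·32.2 = 178.5.
DWL is the triangle between Q = 32.2 and Q = 64.4: ½·(64.4 − 32.2)·(178.5 − 98) = 1296.05.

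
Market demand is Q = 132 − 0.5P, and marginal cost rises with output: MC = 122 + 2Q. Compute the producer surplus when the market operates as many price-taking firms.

PS = 1260.25

Inverting demand: P = 264 − 2Q.
Competitive equilibrium sets price equal to marginal cost: 264 − 2Q = 122 + 2Q, so Q = 35.5 and P = 193.
PS = P·Q − VC(Q) = 193·35.5 − (122·35.5 + ½·2·35.5²) = 1260.25.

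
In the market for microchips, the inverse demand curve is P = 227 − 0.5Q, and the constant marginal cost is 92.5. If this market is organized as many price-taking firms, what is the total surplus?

TS = 18090.25

Perfect competition: P = MC = 92.5, so 227 − 0.5Q = 92.5 and Q = 269.
CS = ½·(227 − 92.5)·269 = 18090.25; PS = (92.5 − 92.5)·269 = 0; TS = 18090.25.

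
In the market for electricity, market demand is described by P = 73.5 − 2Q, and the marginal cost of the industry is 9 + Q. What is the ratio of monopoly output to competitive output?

Q_m/Q_c = 0.6

The monopolist equates marginal revenue to marginal cost: 73.5 − 4Q = 9 + Q, so Q = 12.9. From demand, P = 47.7.
Competitive equilibrium sets price equal to marginal cost: 73.5 − 2Q = 9 + Q, so Q = 21.5 and P = 30.5.
Ratio Q_m/Q_c = 12.9/21.5 = 0.6.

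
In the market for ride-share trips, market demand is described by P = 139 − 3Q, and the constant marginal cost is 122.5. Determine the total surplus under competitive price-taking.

TS = 45.375

Perfect competition: P = MC = 122.5, so 139 − 3Q = 122.5 and Q = 5.5.
CS = ½·(139 − 122.5)·5.5 = 45.375; PS = (122.5 − 122.5)·5.5 = 0; TS = 45.375.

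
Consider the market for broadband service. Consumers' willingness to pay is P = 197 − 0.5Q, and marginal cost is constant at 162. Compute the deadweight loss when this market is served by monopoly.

Competitive firms price at marginal cost: P = 162, giving Q = 70.
Monopoly sets MR = MC: 197 − Q = 162 ⇒ Q = 35, P = 197 − 0.5·35 = 179.5.
DWL is the triangle between Q = 35 and Q = 70: ½·(70 − 35)·(179.5 − 162) = 306.25.

DWL = 306.25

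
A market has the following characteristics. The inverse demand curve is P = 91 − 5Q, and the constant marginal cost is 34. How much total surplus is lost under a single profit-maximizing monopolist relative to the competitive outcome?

DWL = 81.225

Competitive firms price at marginal cost: P = 34, giving Q = 11.4.
A monopolist chooses Q where MR = MC. MR = 91 − 10Q; setting this equal to 34 gives Q = 5.7 and P = 62.5.
DWL is the triangle between Q = 5.7 and Q = 11.4: ½·(11.4 − 5.7)·(62.5 − 34) = 81.225.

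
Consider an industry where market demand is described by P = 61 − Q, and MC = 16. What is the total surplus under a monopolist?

A monopolist chooses Q where MR = MC. MR = 61 − 2Q; setting this equal to 16 gives Q = 22.5 and P = 38.5.
CS = ½·(61 − 38.5)·22.5 = 253.125; PS = (38.5 − 16)·22.5 = 506.25; TS = 759.375.

TS = 759.375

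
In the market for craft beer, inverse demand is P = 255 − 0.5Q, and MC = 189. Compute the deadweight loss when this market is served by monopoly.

Perfect competition: P = MC = 189, so 255 − 0.5Q = 189 and Q = 132.
The monopolist equates marginal revenue to marginal cost: 255 − Q = 189, so Q = 66. From demand, P = 222.
DWL is the triangle between Q = 66 and Q = 132: ½·(132 − 66)·(222 − 189) = 1089.

DWL = 1089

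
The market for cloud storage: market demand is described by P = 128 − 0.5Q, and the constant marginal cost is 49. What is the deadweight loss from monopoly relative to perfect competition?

DWL = 1560.25

Perfect competition: P = MC = 49, so 128 − 0.5Q = 49 and Q = 158.
A monopolist chooses Q where MR = MC. MR = 128 − Q; setting this equal to 49 gives Q = 79 and P = 88.5.
DWL is the triangle between Q = 79 and Q = 158: ½·(158 − 79)·(88.5 − 49) = 1560.25.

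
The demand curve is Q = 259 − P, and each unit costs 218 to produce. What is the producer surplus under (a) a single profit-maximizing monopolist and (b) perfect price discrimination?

Monopoly: PS = 420.25; Perfect PD: PS = 840.5

Inverting demand: P = 259 − Q.
A monopolist chooses Q where MR = MC. MR = 259 − 2Q; setting this equal to 218 gives Q = 20.5 and P = 238.5.
PS = (238.5 − 218)·20.5 = 420.25.
With perfect price discrimination, output is the efficient level Q = 41 (where demand meets MC), but every buyer pays their willingness to pay: CS = 0 and PS = total surplus.
PS = ½·(259 − 218)·41 = 840.5.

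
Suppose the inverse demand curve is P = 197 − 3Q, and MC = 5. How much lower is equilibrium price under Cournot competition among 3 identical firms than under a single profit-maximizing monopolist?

A monopolist chooses Q where MR = MC. MR = 197 − 6Q; setting this equal to 5 gives Q = 32 and P = 101.
Cournot with 3 identical firms: the symmetric best-response condition is 197 − 12q = 5. Each firm produces q = 16, total output Q = 48, price P = 53.
Change in equilibrium price: 53 − 101 = −48.

Equilibrium price falls by 48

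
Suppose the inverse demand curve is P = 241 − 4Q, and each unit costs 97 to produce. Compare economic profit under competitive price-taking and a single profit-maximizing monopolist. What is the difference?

Economic profit rises by 1296

Competitive firms price at marginal cost: P = 97, giving Q = 36.
Profit = (97 − 97)·36 = 0.
Monopoly sets MR = MC: 241 − 8Q = 97 ⇒ Q = 18, P = 241 − 4·18 = 169.
Profit = (169 − 97)·18 = 1296.
Change in economic profit: 1296 − 0 = 1296.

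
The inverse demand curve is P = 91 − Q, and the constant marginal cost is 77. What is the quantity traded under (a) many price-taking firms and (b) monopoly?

Competition: Q = 14; Monopoly: Q = 7

Competitive firms price at marginal cost: P = 77, giving Q = 14.
A monopolist chooses Q where MR = MC. MR = 91 − 2Q; setting this equal to 77 gives Q = 7 and P = 84.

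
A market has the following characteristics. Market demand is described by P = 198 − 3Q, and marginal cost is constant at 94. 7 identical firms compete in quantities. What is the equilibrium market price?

In a 7-firm Cournot equilibrium, symmetry and the first-order condition give q = (198 − 94)/(24) = 13/3. So Q = 91/3 and P = 107.

P = 107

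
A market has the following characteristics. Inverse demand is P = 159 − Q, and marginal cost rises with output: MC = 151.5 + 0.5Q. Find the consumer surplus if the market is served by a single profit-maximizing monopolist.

Monopoly sets MR = MC: 159 − 2Q = 151.5 + 0.5Q ⇒ Q = 3, P = 159 − 3 = 156.
CS = ½·(159 − 156)·3 = 4.5.

CS = 4.5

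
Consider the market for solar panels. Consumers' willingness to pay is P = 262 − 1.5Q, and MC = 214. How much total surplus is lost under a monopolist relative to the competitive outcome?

Perfect competition: P = MC = 214, so 262 − 1.5Q = 214 and Q = 32.
A monopolist chooses Q where MR = MC. MR = 262 − 3Q; setting this equal to 214 gives Q = 16 and P = 238.
DWL is the triangle between Q = 16 and Q = 32: ½·(32 − 16)·(238 − 214) = 192.

DWL = 192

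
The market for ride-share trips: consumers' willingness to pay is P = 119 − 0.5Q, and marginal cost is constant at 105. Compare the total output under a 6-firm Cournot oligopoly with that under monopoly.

Cournot with 6 identical firms: the symmetric best-response condition is 119 − 3.5q = 105. Each firm produces q = 4, total output Q = 24, price P = 107.
The monopolist equates marginal revenue to marginal cost: 119 − Q = 105, so Q = 14. From demand, P = 112.

Cournot: Q = 24; Monopoly: Q = 14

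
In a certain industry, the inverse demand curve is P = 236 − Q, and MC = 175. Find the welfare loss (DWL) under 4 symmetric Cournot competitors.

Perfect competition: P = MC = 175, so 236 − Q = 175 and Q = 61.
Cournot with 4 identical firms: the symmetric best-response condition is 236 − 5q = 175. Each firm produces q = 12.2, total output Q = 48.8, price P = 187.2.
DWL is the triangle between Q = 48.8 and Q = 61: ½·(61 − 48.8)·(187.2 − 175) = 74.42.

DWL = 74.42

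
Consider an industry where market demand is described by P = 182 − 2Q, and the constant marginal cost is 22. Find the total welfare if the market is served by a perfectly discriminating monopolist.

Under first-degree price discrimination the firm charges each unit its demand price and produces up to where P = MC, i.e. Q = 80. Consumer surplus is zero; producer surplus equals total surplus.
TS = 6400 (equal to competitive TS).

TS = 6400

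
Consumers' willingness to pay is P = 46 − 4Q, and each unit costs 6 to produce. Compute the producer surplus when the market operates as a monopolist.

A monopolist chooses Q where MR = MC. MR = 46 − 8Q; setting this equal to 6 gives Q = 5 and P = 26.
PS = (26 − 6)·5 = 100.

PS = 100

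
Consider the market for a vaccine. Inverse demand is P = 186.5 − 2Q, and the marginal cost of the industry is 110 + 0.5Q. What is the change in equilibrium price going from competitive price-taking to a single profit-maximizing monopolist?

Under competition P = MC: 186.5 − 2Q = 110 + 0.5Q ⇒ Q = 30.6, P = 125.3.
Monopoly sets MR = MC: 186.5 − 4Q = 110 + 0.5Q ⇒ Q = 17, P = 186.5 − 2·17 = 152.5.
Change in equilibrium price: 152.5 − 125.3 = 27.2.

Equilibrium price rises by 27.2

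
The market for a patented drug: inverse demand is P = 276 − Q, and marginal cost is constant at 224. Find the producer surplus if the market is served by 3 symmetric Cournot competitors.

With 3 symmetric Cournot firms, each firm's FOC gives 276 − 4q = 224, so q = 13, Q = 3·13 = 39, and P = 237.
PS = (237 − 224)·39 = 507.

PS = 507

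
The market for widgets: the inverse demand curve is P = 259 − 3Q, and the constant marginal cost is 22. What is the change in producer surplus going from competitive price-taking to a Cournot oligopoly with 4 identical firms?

Producer surplus rises by 2995.68

Perfect competition: P = MC = 22, so 259 − 3Q = 22 and Q = 79.
PS = (22 − 22)·79 = 0.
In a 4-firm Cournot equilibrium, symmetry and the first-order condition give q = (259 − 22)/(15) = 15.8. So Q = 63.2 and P = 69.4.
PS = (69.4 − 22)·63.2 = 2995.68.
Change in producer surplus: 2995.68 − 0 = 2995.68.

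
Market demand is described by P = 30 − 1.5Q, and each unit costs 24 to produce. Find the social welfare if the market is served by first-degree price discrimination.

TS = 12

With perfect price discrimination, output is the efficient level Q = 4 (where demand meets MC), but every buyer pays their willingness to pay: CS = 0 and PS = total surplus.
TS = 12 (equal to competitive TS).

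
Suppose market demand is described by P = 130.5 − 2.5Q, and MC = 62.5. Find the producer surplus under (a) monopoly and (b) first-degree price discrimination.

Monopoly sets MR = MC: 130.5 − 5Q = 62.5 ⇒ Q = 13.6, P = 130.5 − 2.5·13.6 = 96.5.
PS = (96.5 − 62.5)·13.6 = 462.4.
With perfect price discrimination, output is the efficient level Q = 27.2 (where demand meets MC), but every buyer pays their willingness to pay: CS = 0 and PS = total surplus.
PS = ½·(130.5 − 62.5)·27.2 = 924.8.

Monopoly: PS = 462.4; Perfect PD: PS = 924.8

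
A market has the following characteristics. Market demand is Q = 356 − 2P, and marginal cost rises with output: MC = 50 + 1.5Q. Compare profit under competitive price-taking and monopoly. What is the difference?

Inverting demand: P = 178 − 0.5Q.
Under competition P = MC: 178 − 0.5Q = 50 + 1.5Q ⇒ Q = 64, P = 146.
Profit = 146·64 − (50·64 + ½·1.5·64²) = 3072.
Monopoly sets MR = MC: 178 − Q = 50 + 1.5Q ⇒ Q = 51.2, P = 178 − 0.5·51.2 = 152.4.
Profit = 152.4·51.2 − (50·51.2 + ½·1.5·51.2²) = 3276.8.
Change in profit: 3276.8 − 3072 = 204.8.

Profit rises by 204.8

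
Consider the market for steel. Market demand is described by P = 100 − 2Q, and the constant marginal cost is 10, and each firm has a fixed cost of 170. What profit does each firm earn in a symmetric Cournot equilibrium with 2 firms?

π_i = 280

In a 2-firm Cournot equilibrium, symmetry and the first-order condition give q = (100 − 10)/(6) = 15. So Q = 30 and P = 40.
Each firm's profit = (40 − 10)·15 − 170 = 280.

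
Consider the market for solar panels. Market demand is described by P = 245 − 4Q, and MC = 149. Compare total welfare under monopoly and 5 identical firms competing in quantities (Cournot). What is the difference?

Monopoly sets MR = MC: 245 − 8Q = 149 ⇒ Q = 12, P = 245 − 4·12 = 197.
CS = ½·(245 − 197)·12 = 288; PS = (197 − 149)·12 = 576; TS = 864.
Cournot with 5 identical firms: the symmetric best-response condition is 245 − 24q = 149. Each firm produces q = 4, total output Q = 20, price P = 165.
CS = ½·(245 − 165)·20 = 800; PS = (165 − 149)·20 = 320; TS = 1120.
Change in total welfare: 1120 − 864 = 256.

Total welfare rises by 256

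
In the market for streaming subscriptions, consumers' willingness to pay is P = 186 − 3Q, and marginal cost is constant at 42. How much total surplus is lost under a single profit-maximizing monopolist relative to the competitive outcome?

DWL = 864

Competitive firms price at marginal cost: P = 42, giving Q = 48.
The monopolist equates marginal revenue to marginal cost: 186 − 6Q = 42, so Q = 24. From demand, P = 114.
DWL is the triangle between Q = 24 and Q = 48: ½·(48 − 24)·(114 − 42) = 864.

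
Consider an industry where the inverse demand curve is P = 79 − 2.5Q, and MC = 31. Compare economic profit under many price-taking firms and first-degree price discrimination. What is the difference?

Perfect competition: P = MC = 31, so 79 − 2.5Q = 31 and Q = 19.2.
Profit = (31 − 31)·19.2 = 0.
A perfectly discriminating monopolist sells every unit with P(Q) ≥ MC(Q), so output equals the competitive quantity Q = 19.2. Each buyer pays their reservation price, so CS = 0 and the firm captures all surplus.
PS equals the full surplus area, 460.8. Profit = 460.8 = 460.8.
Change in economic profit: 460.8 − 0 = 460.8.

Economic profit rises by 460.8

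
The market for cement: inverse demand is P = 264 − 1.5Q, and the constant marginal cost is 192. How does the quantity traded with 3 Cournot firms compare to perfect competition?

Cournot: Q = 36; Competition: Q = 48

In a 3-firm Cournot equilibrium, symmetry and the first-order condition give q = (264 − 192)/(6) = 12. So Q = 36 and P = 210.
Competitive firms price at marginal cost: P = 192, giving Q = 48.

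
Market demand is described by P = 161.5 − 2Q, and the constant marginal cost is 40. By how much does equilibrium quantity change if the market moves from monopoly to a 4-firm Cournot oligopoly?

The monopolist equates marginal revenue to marginal cost: 161.5 − 4Q = 40, so Q = 30.375. From demand, P = 100.75.
Cournot with 4 identical firms: the symmetric best-response condition is 161.5 − 10q = 40. Each firm produces q = 12.15, total output Q = 48.6, price P = 64.3.
Change in equilibrium quantity: 48.6 − 30.375 = 18.225.

Q rises by 18.225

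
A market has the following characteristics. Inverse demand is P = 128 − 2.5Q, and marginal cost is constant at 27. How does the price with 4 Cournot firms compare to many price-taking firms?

In a 4-firm Cournot equilibrium, symmetry and the first-order condition give q = (128 − 27)/(12.5) = 8.08. So Q = 32.32 and P = 47.2.
Perfect competition: P = MC = 27, so 128 − 2.5Q = 27 and Q = 40.4.

Cournot: P = 47.2; Competition: P = 27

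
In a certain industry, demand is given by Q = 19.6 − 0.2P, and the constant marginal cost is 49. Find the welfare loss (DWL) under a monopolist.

DWL = 60.025

Inverting demand: P = 98 − 5Q.
Competitive firms price at marginal cost: P = 49, giving Q = 9.8.
A monopolist chooses Q where MR = MC. MR = 98 − 10Q; setting this equal to 49 gives Q = 4.9 and P = 73.5.
DWL is the triangle between Q = 4.9 and Q = 9.8: ½·(9.8 − 4.9)·(73.5 − 49) = 60.025.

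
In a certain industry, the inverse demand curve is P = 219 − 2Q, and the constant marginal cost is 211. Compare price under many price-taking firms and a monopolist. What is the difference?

P rises by 4

Under competition P = MC = 211, so Q = (219 − 211)/2 = 4.
Monopoly sets MR = MC: 219 − 4Q = 211 ⇒ Q = 2, P = 219 − 2·2 = 215.
Change in price: 215 − 211 = 4.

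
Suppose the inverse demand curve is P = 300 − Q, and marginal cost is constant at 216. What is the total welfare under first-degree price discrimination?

Under first-degree price discrimination the firm charges each unit its demand price and produces up to where P = MC, i.e. Q = 84. Consumer surplus is zero; producer surplus equals total surplus.
TS = 3528 (equal to competitive TS).

TS = 3528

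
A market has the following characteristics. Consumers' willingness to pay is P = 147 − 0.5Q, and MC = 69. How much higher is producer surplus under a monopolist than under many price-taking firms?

PS rises by 3042

Competitive firms price at marginal cost: P = 69, giving Q = 156.
PS = (69 − 69)·156 = 0.
Monopoly sets MR = MC: 147 − Q = 69 ⇒ Q = 78, P = 147 − 0.5·78 = 108.
PS = (108 − 69)·78 = 3042.
Change in producer surplus: 3042 − 0 = 3042.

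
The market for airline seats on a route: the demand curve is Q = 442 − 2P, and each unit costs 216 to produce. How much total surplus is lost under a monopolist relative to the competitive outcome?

DWL = 6.25

Inverting demand: P = 221 − 0.5Q.
Competitive firms price at marginal cost: P = 216, giving Q = 10.
The monopolist equates marginal revenue to marginal cost: 221 − Q = 216, so Q = 5. From demand, P = 218.5.
DWL is the triangle between Q = 5 and Q = 10: ½·(10 − 5)·(218.5 − 216) = 6.25.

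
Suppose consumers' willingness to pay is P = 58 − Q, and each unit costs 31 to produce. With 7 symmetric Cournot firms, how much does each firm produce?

With 7 symmetric Cournot firms, each firm's FOC gives 58 − 8q = 31, so q = 3.375, Q = 7·3.375 = 23.625, and P = 34.375.

q_i = 3.375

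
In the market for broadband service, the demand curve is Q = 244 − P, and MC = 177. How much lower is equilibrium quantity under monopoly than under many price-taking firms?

Q falls by 33.5

Inverting demand: P = 244 − Q.
Perfect competition: P = MC = 177, so 244 − Q = 177 and Q = 67.
A monopolist chooses Q where MR = MC. MR = 244 − 2Q; setting this equal to 177 gives Q = 33.5 and P = 210.5.
Change in equilibrium quantity: 33.5 − 67 = −33.5.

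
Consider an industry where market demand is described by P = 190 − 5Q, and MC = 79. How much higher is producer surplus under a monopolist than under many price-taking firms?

PS rises by 616.05

Under competition P = MC = 79, so Q = (190 − 79)/5 = 22.2.
PS = (79 − 79)·22.2 = 0.
The monopolist equates marginal revenue to marginal cost: 190 − 10Q = 79, so Q = 11.1. From demand, P = 134.5.
PS = (134.5 − 79)·11.1 = 616.05.
Change in producer surplus: 616.05 − 0 = 616.05.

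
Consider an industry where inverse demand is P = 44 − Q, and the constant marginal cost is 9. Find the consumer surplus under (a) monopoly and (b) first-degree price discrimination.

Monopoly: CS = 153.125; Perfect PD: CS = 0

A monopolist chooses Q where MR = MC. MR = 44 − 2Q; setting this equal to 9 gives Q = 17.5 and P = 26.5.
CS = ½·(44 − 26.5)·17.5 = 153.125.
A perfectly discriminating monopolist sells every unit with P(Q) ≥ MC(Q), so output equals the competitive quantity Q = 35. Each buyer pays their reservation price, so CS = 0 and the firm captures all surplus.
CS = 0.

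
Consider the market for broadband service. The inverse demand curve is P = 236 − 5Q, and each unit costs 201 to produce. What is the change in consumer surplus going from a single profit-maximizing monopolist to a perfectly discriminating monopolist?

CS falls by 30.625

Monopoly sets MR = MC: 236 − 10Q = 201 ⇒ Q = 3.5, P = 236 − 5·3.5 = 218.5.
CS = ½·(236 − 218.5)·3.5 = 30.625.
Under first-degree price discrimination the firm charges each unit its demand price and produces up to where P = MC, i.e. Q = 7. Consumer surplus is zero; producer surplus equals total surplus.
CS = 0.
Change in consumer surplus: 0 − 30.625 = −30.625.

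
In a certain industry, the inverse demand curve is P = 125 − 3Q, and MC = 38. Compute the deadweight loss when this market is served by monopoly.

Under competition P = MC = 38, so Q = (125 − 38)/3 = 29.
The monopolist equates marginal revenue to marginal cost: 125 − 6Q = 38, so Q = 14.5. From demand, P = 81.5.
DWL is the triangle between Q = 14.5 and Q = 29: ½·(29 − 14.5)·(81.5 − 38) = 315.375.

DWL = 315.375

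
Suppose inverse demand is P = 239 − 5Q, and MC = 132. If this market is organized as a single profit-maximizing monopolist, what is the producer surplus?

Monopoly sets MR = MC: 239 − 10Q = 132 ⇒ Q = 10.7, P = 239 − 5·10.7 = 185.5.
PS = (185.5 − 132)·10.7 = 572.45.

PS = 572.45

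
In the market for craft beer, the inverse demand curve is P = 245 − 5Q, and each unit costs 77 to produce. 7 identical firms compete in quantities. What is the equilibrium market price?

P = 98

In a 7-firm Cournot equilibrium, symmetry and the first-order condition give q = (245 − 77)/(40) = 4.2. So Q = 29.4 and P = 98.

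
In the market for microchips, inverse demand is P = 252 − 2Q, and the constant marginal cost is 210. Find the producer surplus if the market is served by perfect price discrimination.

PS = 441

A perfectly discriminating monopolist sells every unit with P(Q) ≥ MC(Q), so output equals the competitive quantity Q = 21. Each buyer pays their reservation price, so CS = 0 and the firm captures all surplus.
PS = ½·(252 − 210)·21 = 441.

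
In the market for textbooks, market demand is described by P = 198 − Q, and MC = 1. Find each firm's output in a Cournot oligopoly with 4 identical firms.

q_i = 39.4

With 4 symmetric Cournot firms, each firm's FOC gives 198 − 5q = 1, so q = 39.4, Q = 4·39.4 = 157.6, and P = 40.4.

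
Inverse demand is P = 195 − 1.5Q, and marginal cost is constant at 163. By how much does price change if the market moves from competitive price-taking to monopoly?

Under competition P = MC = 163, so Q = (195 − 163)/1.5 = 64/3.
The monopolist equates marginal revenue to marginal cost: 195 − 3Q = 163, so Q = 32/3. From demand, P = 179.
Change in price: 179 − 163 = 16.

Price rises by 16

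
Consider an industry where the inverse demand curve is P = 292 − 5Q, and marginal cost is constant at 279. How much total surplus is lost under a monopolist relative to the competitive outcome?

Competitive firms price at marginal cost: P = 279, giving Q = 2.6.
The monopolist equates marginal revenue to marginal cost: 292 − 10Q = 279, so Q = 1.3. From demand, P = 285.5.
DWL is the triangle between Q = 1.3 and Q = 2.6: ½·(2.6 − 1.3)·(285.5 − 279) = 4.225.

DWL = 4.225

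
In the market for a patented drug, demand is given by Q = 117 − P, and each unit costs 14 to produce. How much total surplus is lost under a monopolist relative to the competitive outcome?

Inverting demand: P = 117 − Q.
Competitive firms price at marginal cost: P = 14, giving Q = 103.
A monopolist chooses Q where MR = MC. MR = 117 − 2Q; setting this equal to 14 gives Q = 51.5 and P = 65.5.
DWL is the triangle between Q = 51.5 and Q = 103: ½·(103 − 51.5)·(65.5 − 14) = 1326.125.

DWL = 1326.125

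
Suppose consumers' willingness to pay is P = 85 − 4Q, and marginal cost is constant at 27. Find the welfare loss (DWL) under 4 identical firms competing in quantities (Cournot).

Perfect competition: P = MC = 27, so 85 − 4Q = 27 and Q = 14.5.
In a 4-firm Cournot equilibrium, symmetry and the first-order condition give q = (85 − 27)/(20) = 2.9. So Q = 11.6 and P = 38.6.
DWL is the triangle between Q = 11.6 and Q = 14.5: ½·(14.5 − 11.6)·(38.6 − 27) = 16.82.

DWL = 16.82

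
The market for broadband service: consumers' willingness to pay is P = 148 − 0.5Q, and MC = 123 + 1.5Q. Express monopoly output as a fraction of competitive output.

Q_m/Q_c = 0.8

The monopolist equates marginal revenue to marginal cost: 148 − Q = 123 + 1.5Q, so Q = 10. From demand, P = 143.
Under competition P = MC: 148 − 0.5Q = 123 + 1.5Q ⇒ Q = 12.5, P = 141.75.
Ratio Q_m/Q_c = 10/12.5 = 0.8.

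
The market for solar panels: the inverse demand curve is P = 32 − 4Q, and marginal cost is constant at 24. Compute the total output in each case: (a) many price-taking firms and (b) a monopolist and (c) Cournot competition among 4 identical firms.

Perfect competition: P = MC = 24, so 32 − 4Q = 24 and Q = 2.
Monopoly sets MR = MC: 32 − 8Q = 24 ⇒ Q = 1, P = 32 − 4·1 = 28.
With 4 symmetric Cournot firms, each firm's FOC gives 32 − 20q = 24, so q = 0.4, Q = 4·0.4 = 1.6, and P = 25.6.

Competition: Q = 2; Monopoly: Q = 1; Cournot: Q = 1.6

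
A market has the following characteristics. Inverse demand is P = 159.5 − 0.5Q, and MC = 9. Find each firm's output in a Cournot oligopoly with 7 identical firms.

q_i = 37.625

Cournot with 7 identical firms: the symmetric best-response condition is 159.5 − 4q = 9. Each firm produces q = 37.625, total output Q = 263.375, price P = 445/16.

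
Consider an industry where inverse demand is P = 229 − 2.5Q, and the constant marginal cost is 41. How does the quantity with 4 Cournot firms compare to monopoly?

With 4 symmetric Cournot firms, each firm's FOC gives 229 − 12.5q = 41, so q = 15.04, Q = 4·15.04 = 60.16, and P = 78.6.
The monopolist equates marginal revenue to marginal cost: 229 − 5Q = 41, so Q = 37.6. From demand, P = 135.

Cournot: Q = 60.16; Monopoly: Q = 37.6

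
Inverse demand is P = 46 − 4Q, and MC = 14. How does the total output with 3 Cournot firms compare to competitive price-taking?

Cournot: Q = 6; Competition: Q = 8

With 3 symmetric Cournot firms, each firm's FOC gives 46 − 16q = 14, so q = 2, Q = 3·2 = 6, and P = 22.
Under competition P = MC = 14, so Q = (46 − 14)/4 = 8.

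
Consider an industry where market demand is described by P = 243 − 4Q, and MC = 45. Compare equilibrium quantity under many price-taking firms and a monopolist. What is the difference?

Q falls by 24.75

Under competition P = MC = 45, so Q = (243 − 45)/4 = 49.5.
Monopoly sets MR = MC: 243 − 8Q = 45 ⇒ Q = 24.75, P = 243 − 4·24.75 = 144.
Change in equilibrium quantity: 24.75 − 49.5 = −24.75.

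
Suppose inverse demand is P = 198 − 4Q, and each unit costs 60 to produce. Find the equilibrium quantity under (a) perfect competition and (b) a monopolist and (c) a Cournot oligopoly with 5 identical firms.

Competition: Q = 34.5; Monopoly: Q = 17.25; Cournot: Q = 28.75

Competitive firms price at marginal cost: P = 60, giving Q = 34.5.
Monopoly sets MR = MC: 198 − 8Q = 60 ⇒ Q = 17.25, P = 198 − 4·17.25 = 129.
With 5 symmetric Cournot firms, each firm's FOC gives 198 − 24q = 60, so q = 5.75, Q = 5·5.75 = 28.75, and P = 83.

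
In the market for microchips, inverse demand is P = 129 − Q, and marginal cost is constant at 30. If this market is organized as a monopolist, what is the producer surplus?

PS = 2450.25

Monopoly sets MR = MC: 129 − 2Q = 30 ⇒ Q = 49.5, P = 129 − 49.5 = 79.5.
PS = (79.5 − 30)·49.5 = 2450.25.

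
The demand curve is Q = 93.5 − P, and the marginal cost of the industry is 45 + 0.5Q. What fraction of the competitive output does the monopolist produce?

Inverting demand: P = 93.5 − Q.
A monopolist chooses Q where MR = MC. MR = 93.5 − 2Q; setting this equal to 45 + 0.5Q gives Q = 19.4 and P = 74.1.
Competitive equilibrium sets price equal to marginal cost: 93.5 − Q = 45 + 0.5Q, so Q = 97/3 and P = 367/6.
Ratio Q_m/Q_c = 19.4/(97/3) = 0.6.

Q_m/Q_c = 0.6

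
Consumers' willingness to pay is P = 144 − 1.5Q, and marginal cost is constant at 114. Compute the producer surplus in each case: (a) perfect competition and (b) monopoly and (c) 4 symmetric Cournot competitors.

Competition: PS = 0; Monopoly: PS = 150; Cournot: PS = 96

Under competition P = MC = 114, so Q = (144 − 114)/1.5 = 20.
PS = (114 − 114)·20 = 0.
Monopoly sets MR = MC: 144 − 3Q = 114 ⇒ Q = 10, P = 144 − 1.5·10 = 129.
PS = (129 − 114)·10 = 150.
In a 4-firm Cournot equilibrium, symmetry and the first-order condition give q = (144 − 114)/(7.5) = 4. So Q = 16 and P = 120.
PS = (120 − 114)·16 = 96.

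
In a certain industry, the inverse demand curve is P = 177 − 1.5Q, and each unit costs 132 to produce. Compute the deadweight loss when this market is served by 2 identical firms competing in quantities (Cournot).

Under competition P = MC = 132, so Q = (177 − 132)/1.5 = 30.
In a 2-firm Cournot equilibrium, symmetry and the first-order condition give q = (177 − 132)/(4.5) = 10. So Q = 20 and P = 147.
DWL is the triangle between Q = 20 and Q = 30: ½·(30 − 20)·(147 − 132) = 75.

DWL = 75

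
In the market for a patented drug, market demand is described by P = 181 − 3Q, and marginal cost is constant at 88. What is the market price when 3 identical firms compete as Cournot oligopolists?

P = 111.25

With 3 symmetric Cournot firms, each firm's FOC gives 181 − 12q = 88, so q = 7.75, Q = 3·7.75 = 23.25, and P = 111.25.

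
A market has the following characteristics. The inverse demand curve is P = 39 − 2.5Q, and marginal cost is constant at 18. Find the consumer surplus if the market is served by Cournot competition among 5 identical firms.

CS = 61.25

Cournot with 5 identical firms: the symmetric best-response condition is 39 − 15q = 18. Each firm produces q = 1.4, total output Q = 7, price P = 21.5.
CS = ½·(39 − 21.5)·7 = 61.25.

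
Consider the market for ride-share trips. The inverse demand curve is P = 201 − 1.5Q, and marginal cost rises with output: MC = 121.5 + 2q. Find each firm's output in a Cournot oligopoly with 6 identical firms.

Cournot with 6 identical firms: the symmetric best-response condition is 201 − 10.5q = 121.5 + 2q. Each firm produces q = 6.36, total output Q = 38.16, price P = 143.76.

q_i = 6.36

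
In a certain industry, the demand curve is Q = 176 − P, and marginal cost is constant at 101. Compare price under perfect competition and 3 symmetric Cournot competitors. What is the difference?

P rises by 18.75

Inverting demand: P = 176 − Q.
Competitive firms price at marginal cost: P = 101, giving Q = 75.
Cournot with 3 identical firms: the symmetric best-response condition is 176 − 4q = 101. Each firm produces q = 18.75, total output Q = 56.25, price P = 119.75.
Change in price: 119.75 − 101 = 18.75.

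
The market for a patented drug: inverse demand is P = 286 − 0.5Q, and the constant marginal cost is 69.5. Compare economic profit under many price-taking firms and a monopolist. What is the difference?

Competitive firms price at marginal cost: P = 69.5, giving Q = 433.
Profit = (69.5 − 69.5)·433 = 0.
A monopolist chooses Q where MR = MC. MR = 286 − Q; setting this equal to 69.5 gives Q = 216.5 and P = 177.75.
Profit = (177.75 − 69.5)·216.5 = 23436.125.
Change in economic profit: 23436.125 − 0 = 23436.125.

π rises by 23436.125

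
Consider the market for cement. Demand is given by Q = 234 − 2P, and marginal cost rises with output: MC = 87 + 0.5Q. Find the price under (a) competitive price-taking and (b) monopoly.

Inverting demand: P = 117 − 0.5Q.
Competitive equilibrium sets price equal to marginal cost: 117 − 0.5Q = 87 + 0.5Q, so Q = 30 and P = 102.
Monopoly sets MR = MC: 117 − Q = 87 + 0.5Q ⇒ Q = 20, P = 117 − 0.5·20 = 107.

Competition: P = 102; Monopoly: P = 107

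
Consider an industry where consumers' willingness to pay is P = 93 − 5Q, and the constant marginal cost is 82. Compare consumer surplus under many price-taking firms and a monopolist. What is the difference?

Perfect competition: P = MC = 82, so 93 − 5Q = 82 and Q = 2.2.
CS = ½·(93 − 82)·2.2 = 12.1.
Monopoly sets MR = MC: 93 − 10Q = 82 ⇒ Q = 1.1, P = 93 − 5·1.1 = 87.5.
CS = ½·(93 − 87.5)·1.1 = 3.025.
Change in consumer surplus: 3.025 − 12.1 = −9.075.

CS falls by 9.075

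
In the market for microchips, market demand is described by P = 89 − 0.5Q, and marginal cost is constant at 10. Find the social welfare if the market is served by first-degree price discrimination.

TS = 6241

Under first-degree price discrimination the firm charges each unit its demand price and produces up to where P = MC, i.e. Q = 158. Consumer surplus is zero; producer surplus equals total surplus.
TS = 6241 (equal to competitive TS).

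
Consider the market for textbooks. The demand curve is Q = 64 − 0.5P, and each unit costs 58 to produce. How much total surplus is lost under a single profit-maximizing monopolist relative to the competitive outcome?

Inverting demand: P = 128 − 2Q.
Competitive firms price at marginal cost: P = 58, giving Q = 35.
Monopoly sets MR = MC: 128 − 4Q = 58 ⇒ Q = 17.5, P = 128 − 2·17.5 = 93.
DWL is the triangle between Q = 17.5 and Q = 35: ½·(35 − 17.5)·(93 − 58) = 306.25.

DWL = 306.25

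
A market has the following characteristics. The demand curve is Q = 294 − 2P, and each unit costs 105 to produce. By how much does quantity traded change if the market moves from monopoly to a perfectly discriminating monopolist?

Inverting demand: P = 147 − 0.5Q.
Monopoly sets MR = MC: 147 − Q = 105 ⇒ Q = 42, P = 147 − 0.5·42 = 126.
Under first-degree price discrimination the firm charges each unit its demand price and produces up to where P = MC, i.e. Q = 84. Consumer surplus is zero; producer surplus equals total surplus.
Change in quantity traded: 84 − 42 = 42.

Quantity traded rises by 42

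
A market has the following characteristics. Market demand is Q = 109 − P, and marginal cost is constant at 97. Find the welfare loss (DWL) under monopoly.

DWL = 18

Inverting demand: P = 109 − Q.
Perfect competition: P = MC = 97, so 109 − Q = 97 and Q = 12.
A monopolist chooses Q where MR = MC. MR = 109 − 2Q; setting this equal to 97 gives Q = 6 and P = 103.
DWL is the triangle between Q = 6 and Q = 12: ½·(12 − 6)·(103 − 97) = 18.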